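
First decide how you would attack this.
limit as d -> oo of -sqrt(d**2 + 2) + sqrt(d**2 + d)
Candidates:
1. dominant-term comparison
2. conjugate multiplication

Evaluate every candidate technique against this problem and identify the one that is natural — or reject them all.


Method: conjugate multiplication — the difference sqrt(d**2 + d) - sqrt(d**2 + 2) is an ∞ − ∞ stalemate; its conjugate partner breaks the tie.
- dominant-term comparison: no ranking of term growth rates resolves the limit here.
- conjugate multiplication — yes — fits the structure here.


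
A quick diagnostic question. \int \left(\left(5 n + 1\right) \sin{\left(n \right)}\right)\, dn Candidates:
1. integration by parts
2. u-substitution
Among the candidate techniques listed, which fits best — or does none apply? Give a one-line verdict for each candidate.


Best approach: integration by parts — differentiate 5 n + 1, integrate \sin{\left(n \right)}: each pass lowers the polynomial degree, so parts terminates.
- integration by parts: a fit — the right tool for this form.
- u-substitution: no subexpression of the integrand serves as a whole-integral substitution inner — individual terms may offer their own, but none carries its derivative as a factor of the full integrand; a working change of variable would have to be constructed from outside the expression.


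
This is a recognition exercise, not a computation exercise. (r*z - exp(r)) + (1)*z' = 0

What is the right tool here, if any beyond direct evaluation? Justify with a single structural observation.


Technique: a linear integrating factor — first power of z, nonzero forcing: the integrating-factor recipe applies verbatim with p = r.


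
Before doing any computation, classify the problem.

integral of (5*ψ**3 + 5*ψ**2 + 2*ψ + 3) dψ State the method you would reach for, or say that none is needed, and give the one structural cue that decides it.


Technique: no special technique — a term-by-term power-rule job in ψ; no substitution or rearrangement earns its keep here.


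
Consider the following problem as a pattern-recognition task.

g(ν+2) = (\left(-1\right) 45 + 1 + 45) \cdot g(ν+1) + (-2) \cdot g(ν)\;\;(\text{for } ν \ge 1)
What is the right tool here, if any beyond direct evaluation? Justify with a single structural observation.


Diagnosis: the characteristic-root method — no index-dependence in the weights and nothing inhomogeneous: classic characteristic-equation setup.


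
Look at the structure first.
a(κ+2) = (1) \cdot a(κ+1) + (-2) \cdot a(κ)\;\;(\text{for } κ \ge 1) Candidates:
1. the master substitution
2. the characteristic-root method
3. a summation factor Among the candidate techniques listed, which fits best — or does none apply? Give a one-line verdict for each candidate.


Best approach: the characteristic-root method — every coefficient is a fixed number and the forcing is zero — substitute r^κ and read off the root equation.
- the master substitution: there is no divide-the-index recursive argument.
- the characteristic-root method: yes — fits the structure here.
- a summation factor: a summation factor telescopes one-step recursions; this one carries higher-order memory.


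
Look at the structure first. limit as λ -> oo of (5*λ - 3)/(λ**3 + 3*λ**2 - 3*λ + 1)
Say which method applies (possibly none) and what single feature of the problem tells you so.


Best approach: dominant-term comparison — growth-rate triage: the leading powers of λ decide the limit, everything else is noise. Viewed as a single quotient this is an ∞/∞ form — an at-infinity application of l'Hôpital's rule would also resolve it; comparing leading growth reads the answer without differentiating.


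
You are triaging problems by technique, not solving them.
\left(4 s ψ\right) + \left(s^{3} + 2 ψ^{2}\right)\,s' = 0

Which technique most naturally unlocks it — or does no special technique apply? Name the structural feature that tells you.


Verdict: the exact-equation method — the mixed-partials test passes for 4 s ψ and s^{3} + 2 ψ^{2}, so a potential function exists as presented.


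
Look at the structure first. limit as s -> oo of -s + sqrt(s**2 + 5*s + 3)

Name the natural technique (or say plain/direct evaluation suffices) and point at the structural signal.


Technique: conjugate multiplication — turning the difference into a conjugate-rationalized ratio makes the limit readable.


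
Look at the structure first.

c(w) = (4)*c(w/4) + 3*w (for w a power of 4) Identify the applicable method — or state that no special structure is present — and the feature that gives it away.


Verdict: the master substitution — the recursive call is at index w/4 rather than a shift, a divide-and-conquer shape — substituting w = 4^m linearizes it.


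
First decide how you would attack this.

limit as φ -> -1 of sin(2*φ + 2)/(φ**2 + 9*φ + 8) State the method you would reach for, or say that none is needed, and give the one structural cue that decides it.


Verdict: l'Hôpital's rule (0/0) — plug in -1: top and bottom both hit zero, so differentiate each and retry. One could equally expand both pieces locally and compare leading terms; the rule does that in one stroke.


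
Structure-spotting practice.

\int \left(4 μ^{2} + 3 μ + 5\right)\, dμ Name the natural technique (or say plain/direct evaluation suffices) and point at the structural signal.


Verdict: no special technique — scan for structure and find none: constant multiples of powers of μ, integrate directly.


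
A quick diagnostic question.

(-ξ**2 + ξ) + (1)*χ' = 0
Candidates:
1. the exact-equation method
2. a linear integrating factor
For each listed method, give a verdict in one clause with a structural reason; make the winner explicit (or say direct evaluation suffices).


Diagnosis: no special technique — the slope is a function of ξ alone, so integrate both sides directly.
- the exact-equation method — with the unknown absent from both coefficients, the cross-partial test holds emptily — nothing for the exact method to work on.
- a linear integrating factor: with the unknown absent the integrating factor is a formality; direct integration is the working structure.


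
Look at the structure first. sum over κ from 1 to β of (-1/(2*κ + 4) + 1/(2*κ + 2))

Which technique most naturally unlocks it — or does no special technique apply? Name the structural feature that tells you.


Verdict: telescoping — this sum is a zipper: each term contributes 1/(2*κ + 2) and removes the next index's value, which the following term puts back, closing term by term.


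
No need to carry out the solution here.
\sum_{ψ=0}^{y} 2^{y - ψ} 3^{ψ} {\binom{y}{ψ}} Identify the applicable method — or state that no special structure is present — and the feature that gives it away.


Technique: the binomial theorem — the binomial coefficients weight matched powers of 3 and 2, which is exactly the expansion of a binomial power.


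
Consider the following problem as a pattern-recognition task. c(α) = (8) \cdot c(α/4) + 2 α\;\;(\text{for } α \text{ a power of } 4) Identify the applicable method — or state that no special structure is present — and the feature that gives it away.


Diagnosis: the master substitution — the argument shrinks by the factor 4, so measure the index on a logarithmic scale and the recursion becomes a shift.


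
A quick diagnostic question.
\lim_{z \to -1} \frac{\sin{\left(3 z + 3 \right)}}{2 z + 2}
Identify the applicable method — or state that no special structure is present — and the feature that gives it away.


Verdict: l'Hôpital's rule (0/0) — plug in -1: top and bottom both hit zero, so differentiate each and retry. Expanding numerator and denominator to first order gives the same value — the rule automates exactly that.


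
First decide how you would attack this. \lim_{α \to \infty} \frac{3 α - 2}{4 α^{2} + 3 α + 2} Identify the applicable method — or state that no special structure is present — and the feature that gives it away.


Best approach: dominant-term comparison — as α grows, only the highest-degree terms matter — compare leading terms and read the limit off. l'Hôpital's at-infinity variant applies to the expression viewed as a single quotient; the leading-term comparison is the direct route.


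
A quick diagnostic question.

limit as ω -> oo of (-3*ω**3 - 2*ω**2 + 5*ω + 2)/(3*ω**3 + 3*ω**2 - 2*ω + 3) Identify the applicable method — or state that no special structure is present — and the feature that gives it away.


Verdict: dominant-term comparison — divide by the highest power of ω present: lower-order terms vanish and the dominant ratio remains. As a single quotient, the ∞/∞ shape would yield to repeated differentiation as well — the growth comparison gets there in one look.


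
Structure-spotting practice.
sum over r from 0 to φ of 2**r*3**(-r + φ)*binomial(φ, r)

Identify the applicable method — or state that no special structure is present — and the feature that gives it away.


Technique: the binomial theorem — binomial(φ, r) weighting matched powers of 2 and 3 is the expanded form of (2 + 3)^φ — fold it back up.


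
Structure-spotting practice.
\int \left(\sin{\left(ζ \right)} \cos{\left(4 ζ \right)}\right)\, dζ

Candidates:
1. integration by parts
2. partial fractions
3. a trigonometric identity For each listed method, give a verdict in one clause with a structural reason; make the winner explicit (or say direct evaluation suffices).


Verdict: a trigonometric identity — the product \sin{\left(ζ \right)} \cos{\left(4 ζ \right)} converts to a sum of single-frequency sinusoids via the product-to-sum identity.
- integration by parts — not the fit here: there is no polynomial factor to ladder down — parts can still close the trigonometric product by recursion, though the identity rewrite is the direct route.
- partial fractions: the expression is not a ratio of polynomials that decomposes further.
- a trigonometric identity: applies; the problem has the shape this method handles.


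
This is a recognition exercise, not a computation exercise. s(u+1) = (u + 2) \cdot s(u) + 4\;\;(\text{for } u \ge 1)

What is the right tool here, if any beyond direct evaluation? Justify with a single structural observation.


Diagnosis: a summation factor — because the multiplier u + 2 is index-dependent, divide through by its running product and sum the resulting differences.


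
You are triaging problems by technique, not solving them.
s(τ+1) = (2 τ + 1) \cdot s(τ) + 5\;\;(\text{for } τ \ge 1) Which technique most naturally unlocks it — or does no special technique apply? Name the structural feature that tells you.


Best approach: a summation factor — the coefficient 2 τ + 1 drifts with the index, so no fixed root exists; normalizing by the cumulative product telescopes it.


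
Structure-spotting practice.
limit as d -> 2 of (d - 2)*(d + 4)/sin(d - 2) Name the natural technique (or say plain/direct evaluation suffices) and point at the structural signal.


Diagnosis: l'Hôpital's rule (0/0) — substituting 2 gives 0 over 0; differentiate top and bottom once and re-evaluate. Expanding numerator and denominator to first order gives the same value — the rule automates exactly that.


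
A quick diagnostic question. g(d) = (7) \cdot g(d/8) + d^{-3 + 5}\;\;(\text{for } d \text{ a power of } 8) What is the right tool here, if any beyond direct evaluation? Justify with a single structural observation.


Diagnosis: the master substitution — the argument shrinks by the factor 8, so measure the index on a logarithmic scale and the recursion becomes a shift.


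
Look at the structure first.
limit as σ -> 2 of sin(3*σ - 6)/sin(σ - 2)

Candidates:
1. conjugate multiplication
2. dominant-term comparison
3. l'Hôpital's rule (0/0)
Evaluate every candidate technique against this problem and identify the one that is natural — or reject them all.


Technique: l'Hôpital's rule (0/0) — numerator and denominator both vanish at 2 — a genuine 0/0 form, which is exactly when l'Hôpital applies. Expanding numerator and denominator to first order gives the same value — the rule automates exactly that.
- conjugate multiplication — multiplying by a conjugate would not remove any indeterminacy here.
- dominant-term comparison: no dominant power emerges to decide the limit by degree comparison.
- l'Hôpital's rule (0/0): a fit — the right tool for this form.


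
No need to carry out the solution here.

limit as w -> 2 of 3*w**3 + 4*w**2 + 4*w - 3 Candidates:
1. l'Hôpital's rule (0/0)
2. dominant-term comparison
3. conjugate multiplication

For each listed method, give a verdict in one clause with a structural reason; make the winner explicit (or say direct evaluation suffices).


Best approach: no special technique — the expression is continuous at the evaluation point — substitute directly; no indeterminate form appears.
- l'Hôpital's rule (0/0): substituting the point produces a determinate value, not a 0 over 0 clash.
- dominant-term comparison — no dominant-degree comparison decides it.
- conjugate multiplication — there are no radicals in tension whose conjugate would simplify matters.


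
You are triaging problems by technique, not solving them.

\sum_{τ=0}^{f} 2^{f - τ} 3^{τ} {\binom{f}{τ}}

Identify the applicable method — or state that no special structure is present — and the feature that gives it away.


Method: the binomial theorem — the summand is term τ of a binomial expansion in 3 and 2; the whole sum is a single power.


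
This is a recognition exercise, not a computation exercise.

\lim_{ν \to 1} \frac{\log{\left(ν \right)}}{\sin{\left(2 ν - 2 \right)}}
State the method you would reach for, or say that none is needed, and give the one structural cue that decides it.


Technique: l'Hôpital's rule (0/0) — both numerator and denominator vanish at 1: the genuine 0/0 indeterminate that l'Hôpital exists for. A first-order expansion at the point is an equally standard path; the rule packages it.


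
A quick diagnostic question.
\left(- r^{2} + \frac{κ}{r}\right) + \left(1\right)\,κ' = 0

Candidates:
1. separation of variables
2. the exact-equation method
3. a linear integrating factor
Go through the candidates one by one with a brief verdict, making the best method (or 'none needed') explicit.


Verdict: a linear integrating factor — linear in the unknown with genuine forcing: multiply through by the exponential of the integrated coefficient and the left side closes into one derivative.
- separation of variables — the two dependences do not factor apart.
- the exact-equation method: the mixed-partials test fails on this split — it is not an exact differential as presented.
- a linear integrating factor: yes, a natural case for it.


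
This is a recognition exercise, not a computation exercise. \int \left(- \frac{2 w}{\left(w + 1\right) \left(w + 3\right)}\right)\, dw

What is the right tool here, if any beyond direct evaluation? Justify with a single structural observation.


Diagnosis: partial fractions — a proper rational integrand whose denominator splits into simpler factors — decompose into partial fractions first.


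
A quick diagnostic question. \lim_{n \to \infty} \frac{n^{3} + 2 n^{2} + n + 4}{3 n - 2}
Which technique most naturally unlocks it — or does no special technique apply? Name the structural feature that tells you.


Method: dominant-term comparison — divide by the highest power of n present: lower-order terms vanish and the dominant ratio remains. l'Hôpital's at-infinity variant applies to the expression viewed as a single quotient; the leading-term comparison is the direct route.


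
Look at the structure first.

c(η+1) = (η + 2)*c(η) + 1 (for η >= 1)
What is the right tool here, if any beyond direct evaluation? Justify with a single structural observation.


Best approach: a summation factor — with the index-dependent coefficient η + 2, dividing by the cumulative product turns the left side into a pure difference.


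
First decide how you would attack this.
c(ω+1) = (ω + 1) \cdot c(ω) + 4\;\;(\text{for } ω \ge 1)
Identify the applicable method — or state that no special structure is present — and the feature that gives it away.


Best approach: a summation factor — normalize by the running product of ω + 1: the left side becomes a difference, and differences sum.


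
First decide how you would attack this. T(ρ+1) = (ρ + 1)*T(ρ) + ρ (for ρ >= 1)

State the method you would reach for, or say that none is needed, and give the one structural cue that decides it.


Method: a summation factor — rescale the sequence by the product of the weights ρ + 1 so far — the recurrence collapses to a plain running sum.


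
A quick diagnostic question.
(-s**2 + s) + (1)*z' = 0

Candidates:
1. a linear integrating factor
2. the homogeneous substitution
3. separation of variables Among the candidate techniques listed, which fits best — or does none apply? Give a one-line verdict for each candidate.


Verdict: no special technique — with z absent the equation is not coupled at all: direct integration in s.
- a linear integrating factor — the linear template holds only trivially here (the unknown is absent, so the coefficient is zero) — the method is not the natural label.
- the homogeneous substitution — the slope does not depend on the ratio of the variables alone.
- separation of variables: any separation here is vacuous (nothing depends on the unknown); direct integration is the honest label.


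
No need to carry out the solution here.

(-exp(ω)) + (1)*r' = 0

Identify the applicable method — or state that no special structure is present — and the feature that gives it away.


Verdict: no special technique — the slope is a function of ω alone, so integrate both sides directly.


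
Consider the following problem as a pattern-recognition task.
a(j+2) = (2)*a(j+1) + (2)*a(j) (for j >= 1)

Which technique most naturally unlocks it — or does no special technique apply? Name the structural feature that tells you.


Verdict: the characteristic-root method — try a geometric ansatz r^j: constant coefficients turn the recurrence into one polynomial equation in r.


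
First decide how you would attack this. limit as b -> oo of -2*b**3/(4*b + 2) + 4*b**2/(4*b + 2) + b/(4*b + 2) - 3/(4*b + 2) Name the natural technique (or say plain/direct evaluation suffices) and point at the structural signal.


Diagnosis: dominant-term comparison — divide through by the highest power of b; every lower-order term dies and the dominant terms decide the limit. l'Hôpital's at-infinity variant applies to the expression viewed as a single quotient; the leading-term comparison is the direct route.


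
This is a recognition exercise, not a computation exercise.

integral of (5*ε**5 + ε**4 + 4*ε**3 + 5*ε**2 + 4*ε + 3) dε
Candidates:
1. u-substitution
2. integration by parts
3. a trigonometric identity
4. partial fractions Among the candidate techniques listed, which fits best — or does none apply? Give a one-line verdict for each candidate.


Technique: no special technique — every term is a constant multiple of a power of ε; term-wise power-rule integration needs no preliminary transformation.
- u-substitution: any workable substitution here is cosmetic — the integrand is already in directly integrable form.
- integration by parts — parts would only shuffle a directly integrable integrand.
- a trigonometric identity — with no trigonometric functions present, identity rewriting has no target.
- partial fractions — there is no rational-function structure to decompose.


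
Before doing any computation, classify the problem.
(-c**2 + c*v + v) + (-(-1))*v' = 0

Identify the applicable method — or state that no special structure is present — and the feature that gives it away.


Method: a linear integrating factor — the unknown enters only to the first power against a nonzero forcing term — the integrating-factor template applies directly.


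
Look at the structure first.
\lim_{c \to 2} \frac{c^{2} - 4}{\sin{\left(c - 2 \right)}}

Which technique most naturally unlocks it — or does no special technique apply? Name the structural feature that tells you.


Best approach: l'Hôpital's rule (0/0) — both numerator and denominator vanish at 2: the genuine 0/0 indeterminate that l'Hôpital exists for. A first-order expansion at the point is an equally standard path; the rule packages it.


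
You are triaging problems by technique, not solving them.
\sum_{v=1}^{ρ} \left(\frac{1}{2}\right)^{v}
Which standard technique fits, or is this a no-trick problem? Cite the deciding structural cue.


Diagnosis: the geometric series formula — check a ratio of consecutive terms: it is \frac{1}{2}, independent of the index, so the geometric formula closes the sum.


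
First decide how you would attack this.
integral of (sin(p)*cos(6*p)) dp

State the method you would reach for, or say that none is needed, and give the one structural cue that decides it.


Verdict: a trigonometric identity — sin(p)*cos(6*p) is a beat pattern — rewrite the product as a sum of single-frequency waves before integrating.


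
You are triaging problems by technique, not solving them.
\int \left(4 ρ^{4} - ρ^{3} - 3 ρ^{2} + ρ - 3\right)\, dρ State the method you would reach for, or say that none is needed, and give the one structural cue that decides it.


Best approach: no special technique — the integrand is a sum of constant multiples of powers of ρ — integrate term by term.


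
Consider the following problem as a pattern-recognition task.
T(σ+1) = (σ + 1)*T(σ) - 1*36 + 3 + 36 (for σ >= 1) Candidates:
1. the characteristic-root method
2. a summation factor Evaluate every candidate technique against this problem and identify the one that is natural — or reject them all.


Technique: a summation factor — with the index-dependent coefficient σ + 1, dividing by the cumulative product turns the left side into a pure difference.
- the characteristic-root method — the coefficients change with the index, which the root method cannot absorb.
- a summation factor — yes, a natural case for it.


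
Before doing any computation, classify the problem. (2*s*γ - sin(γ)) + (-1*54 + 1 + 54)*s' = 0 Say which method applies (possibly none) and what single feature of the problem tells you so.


Method: a linear integrating factor — the unknown enters only to the first power against a nonzero forcing term — the integrating-factor template applies directly.


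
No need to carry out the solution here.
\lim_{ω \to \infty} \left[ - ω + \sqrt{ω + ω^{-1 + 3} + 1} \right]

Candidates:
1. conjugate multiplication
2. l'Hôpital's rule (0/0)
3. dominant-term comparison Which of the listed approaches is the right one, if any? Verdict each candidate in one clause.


Method: conjugate multiplication — infinity minus infinity with a radical in play — multiply by the conjugate so the divergences of \sqrt{ω + ω^{-1 + 3} + 1} and ω annihilate.
- conjugate multiplication — applicable, and directly so.
- l'Hôpital's rule (0/0) — the expression is a difference driving to ∞ − ∞, not a 0/0 quotient — there is no ratio for the rule to differentiate.
- dominant-term comparison: no dominant-degree comparison decides it.


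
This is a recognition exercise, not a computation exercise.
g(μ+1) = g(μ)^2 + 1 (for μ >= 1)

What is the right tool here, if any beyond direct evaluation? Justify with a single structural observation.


Verdict: no special technique — each new value is a nonlinear function of earlier ones — scaling arguments and superposition both fail.


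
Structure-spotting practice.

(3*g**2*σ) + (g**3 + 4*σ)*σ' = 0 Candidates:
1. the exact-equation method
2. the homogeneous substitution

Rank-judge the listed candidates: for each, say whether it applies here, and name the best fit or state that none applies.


Technique: the exact-equation method — this form is already the differential of something: the matching mixed partials of 3*g**2*σ and g**3 + 4*σ prove it.
- the exact-equation method — applicable, and directly so.
- the homogeneous substitution: solved for the derivative, the right side changes under joint scaling of the two variables.


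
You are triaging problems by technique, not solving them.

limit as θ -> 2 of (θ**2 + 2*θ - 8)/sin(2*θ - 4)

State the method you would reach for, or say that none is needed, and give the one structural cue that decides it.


Technique: l'Hôpital's rule (0/0) — numerator and denominator both vanish at 2 — a genuine 0/0 form, which is exactly when l'Hôpital applies. The standard small-argument limits would also carry it; the rule is the systematic route.


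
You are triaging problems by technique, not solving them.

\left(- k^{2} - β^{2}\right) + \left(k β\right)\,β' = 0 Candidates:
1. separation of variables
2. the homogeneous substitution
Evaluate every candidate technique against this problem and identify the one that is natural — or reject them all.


Diagnosis: the homogeneous substitution — the slope's numerator and denominator have matching total degree, so it depends only on β/k and the ratio substitution collapses it. Rearranged, this also fits the Bernoulli template directly; the homogeneous substitution reads the structure without the rearrangement.
- separation of variables — no division isolates the independent variable from the unknown.
- the homogeneous substitution: applies; the problem has the shape this method handles.


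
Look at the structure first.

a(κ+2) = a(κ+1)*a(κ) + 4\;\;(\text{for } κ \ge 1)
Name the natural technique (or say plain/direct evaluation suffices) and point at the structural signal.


Best approach: no special technique — the recurrence is nonlinear in the sequence terms; no linear-recurrence method fits it as written — one iterates or studies it directly.


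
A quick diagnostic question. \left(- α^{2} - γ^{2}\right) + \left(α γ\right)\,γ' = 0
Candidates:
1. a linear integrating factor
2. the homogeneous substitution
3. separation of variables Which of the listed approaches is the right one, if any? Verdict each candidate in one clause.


Verdict: the homogeneous substitution — solved for the derivative, the right side is unchanged under scaling α and γ together — it depends only on the ratio γ/α, so substitute a single ratio variable. This doubles as a Bernoulli equation in the unknown as written; the homogeneous route needs no setup at all.
- a linear integrating factor — a nonlinear term in the unknown puts this outside the integrating-factor template.
- the homogeneous substitution — applies; the problem has the shape this method handles.
- separation of variables: no division isolates the independent variable from the unknown.


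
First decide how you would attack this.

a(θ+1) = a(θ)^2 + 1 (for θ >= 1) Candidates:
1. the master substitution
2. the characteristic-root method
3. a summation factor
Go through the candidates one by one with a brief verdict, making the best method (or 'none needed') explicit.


Method: no special technique — nonlinear feedback in the recursion rules out every root- or factor-based technique.
- the master substitution — the recursive argument is a shift of the index, not a fixed fraction of it.
- the characteristic-root method: the recursion is nonlinear in the sequence values, so no linear-modes ansatz applies.
- a summation factor — the recursion is nonlinear — outside the first-order linear family a summation factor addresses.


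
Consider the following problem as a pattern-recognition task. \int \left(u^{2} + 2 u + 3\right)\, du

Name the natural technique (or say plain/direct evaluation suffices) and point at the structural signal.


Diagnosis: no special technique — the integrand is a sum of constant multiples of powers of u — integrate term by term.


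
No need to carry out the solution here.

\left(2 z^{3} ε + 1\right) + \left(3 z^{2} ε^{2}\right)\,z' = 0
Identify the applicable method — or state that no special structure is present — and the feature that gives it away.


Verdict: the exact-equation method — the mixed-partials test passes for 2 z^{3} ε + 1 and 3 z^{2} ε^{2}, so a potential function exists as presented.


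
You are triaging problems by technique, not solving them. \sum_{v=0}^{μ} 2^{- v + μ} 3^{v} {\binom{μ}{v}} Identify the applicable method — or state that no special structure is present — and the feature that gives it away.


Best approach: the binomial theorem — binomial coefficients against complementary powers of 3 and 2: recognize the binomial expansion and resum.


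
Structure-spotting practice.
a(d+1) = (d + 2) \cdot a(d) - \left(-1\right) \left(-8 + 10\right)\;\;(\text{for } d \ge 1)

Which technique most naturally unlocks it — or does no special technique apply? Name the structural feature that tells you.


Best approach: a summation factor — normalize by the running product of d + 2: the left side becomes a difference, and differences sum.


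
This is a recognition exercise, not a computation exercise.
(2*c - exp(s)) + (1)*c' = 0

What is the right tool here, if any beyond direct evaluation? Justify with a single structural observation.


Technique: a linear integrating factor — the equation is linear in c with coefficient 2; multiplying by the integrating factor exp(∫2) makes the left side a perfect derivative.


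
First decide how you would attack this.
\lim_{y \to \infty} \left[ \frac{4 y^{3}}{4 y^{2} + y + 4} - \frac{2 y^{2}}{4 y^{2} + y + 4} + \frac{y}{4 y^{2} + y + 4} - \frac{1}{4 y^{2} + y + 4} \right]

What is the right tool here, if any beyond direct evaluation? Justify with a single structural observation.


Method: dominant-term comparison — at large y only the top-degree terms survive; compare the leading terms and the limit falls out. Viewed as a single quotient this is an ∞/∞ form — an at-infinity application of l'Hôpital's rule would also resolve it; comparing leading growth reads the answer without differentiating.


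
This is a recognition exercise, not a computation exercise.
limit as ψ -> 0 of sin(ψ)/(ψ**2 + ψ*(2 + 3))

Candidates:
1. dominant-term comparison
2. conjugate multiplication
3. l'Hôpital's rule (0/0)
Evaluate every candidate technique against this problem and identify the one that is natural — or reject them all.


Best approach: l'Hôpital's rule (0/0) — substituting 0 gives 0 over 0; differentiate top and bottom once and re-evaluate. Expanding numerator and denominator to first order gives the same value — the rule automates exactly that.
- dominant-term comparison: this is not a rational comparison of growth rates at infinity.
- conjugate multiplication: there are no radicals in tension whose conjugate would simplify matters.
- l'Hôpital's rule (0/0): yes, a natural case for it.


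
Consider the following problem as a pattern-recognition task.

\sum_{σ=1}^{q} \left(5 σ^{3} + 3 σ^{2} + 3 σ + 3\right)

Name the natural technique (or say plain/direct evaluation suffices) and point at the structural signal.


Diagnosis: no special technique — no cancellation, no constant ratio, no binomial weights — just polynomial terms summed directly.


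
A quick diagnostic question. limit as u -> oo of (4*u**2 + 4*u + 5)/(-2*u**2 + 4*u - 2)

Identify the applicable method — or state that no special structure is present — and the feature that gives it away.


Technique: dominant-term comparison — at large u only the top-degree terms survive; compare the leading terms and the limit falls out. l'Hôpital's at-infinity variant applies to the expression viewed as a single quotient; the leading-term comparison is the direct route.


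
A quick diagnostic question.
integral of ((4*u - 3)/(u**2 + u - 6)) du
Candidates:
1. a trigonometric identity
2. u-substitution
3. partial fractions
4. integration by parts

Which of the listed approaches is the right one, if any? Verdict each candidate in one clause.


Technique: partial fractions — the bottom, u**2 + u - 6, comes apart into simple factors, and a proper rational function over split factors decomposes.
- a trigonometric identity: there is no trigonometric structure at all — the integrand carries no sine or cosine to rewrite.
- u-substitution: no subexpression of the integrand pairs with its own derivative as a factor — individual terms may offer their own substitutions, but any change of variable covering the whole integral would have to be constructed from outside the expression.
- partial fractions: a fit — the right tool for this form.
- integration by parts — there is no nonconstant-polynomial-times-kernel split with an exp, sine, cosine (degree-1 argument), or logarithm partner.


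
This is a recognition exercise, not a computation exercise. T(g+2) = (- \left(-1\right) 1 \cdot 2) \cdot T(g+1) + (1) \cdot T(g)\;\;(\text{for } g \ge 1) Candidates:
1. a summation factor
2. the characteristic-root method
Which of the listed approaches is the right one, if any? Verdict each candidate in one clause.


Technique: the characteristic-root method — try a geometric ansatz r^g: constant coefficients turn the recurrence into one polynomial equation in r.
- a summation factor — the recurrence reaches back more than one step, outside the first-order family a summation factor normalizes.
- the characteristic-root method — yes — fits the structure here.


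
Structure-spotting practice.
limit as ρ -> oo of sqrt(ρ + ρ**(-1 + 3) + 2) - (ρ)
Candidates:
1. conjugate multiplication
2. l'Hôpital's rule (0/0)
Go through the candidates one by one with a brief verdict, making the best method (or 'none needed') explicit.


Best approach: conjugate multiplication — infinity minus infinity with a radical in play — multiply by the conjugate so the divergences of sqrt(ρ + ρ**(-1 + 3) + 2) and ρ annihilate.
- conjugate multiplication — yes — fits the structure here.
- l'Hôpital's rule (0/0) — the expression is a difference driving to ∞ − ∞, not a 0/0 quotient — there is no ratio for the rule to differentiate.


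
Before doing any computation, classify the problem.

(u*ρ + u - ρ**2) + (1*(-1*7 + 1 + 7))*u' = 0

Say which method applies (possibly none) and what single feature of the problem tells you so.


Best approach: a linear integrating factor — linear in the unknown with genuine forcing: multiply through by the exponential of the integrated coefficient and the left side closes into one derivative.


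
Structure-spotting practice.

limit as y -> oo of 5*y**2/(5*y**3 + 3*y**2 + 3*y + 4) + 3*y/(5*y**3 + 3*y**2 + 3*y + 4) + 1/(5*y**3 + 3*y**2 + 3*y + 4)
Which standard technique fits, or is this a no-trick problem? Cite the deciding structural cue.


Diagnosis: dominant-term comparison — divide through by the highest power of y; every lower-order term dies and the dominant terms decide the limit. As a single quotient, the ∞/∞ shape would yield to repeated differentiation as well — the growth comparison gets there in one look.


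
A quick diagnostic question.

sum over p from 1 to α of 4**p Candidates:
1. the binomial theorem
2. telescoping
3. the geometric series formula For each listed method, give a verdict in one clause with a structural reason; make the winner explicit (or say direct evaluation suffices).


Verdict: the geometric series formula — check a ratio of consecutive terms: it is 4, independent of the index, so the geometric formula closes the sum.
- the binomial theorem: there is no sum-raised-to-a-power identity hiding in these terms.
- telescoping: writing out consecutive terms as given produces no pairwise cancellation.
- the geometric series formula: a fit — the right tool for this form.


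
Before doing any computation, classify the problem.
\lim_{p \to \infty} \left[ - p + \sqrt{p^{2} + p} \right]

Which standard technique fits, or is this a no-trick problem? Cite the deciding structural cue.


Best approach: conjugate multiplication — neither \sqrt{p^{2} + p} nor p converges alone, so rewrite their difference as a conjugate-rationalized quotient first.


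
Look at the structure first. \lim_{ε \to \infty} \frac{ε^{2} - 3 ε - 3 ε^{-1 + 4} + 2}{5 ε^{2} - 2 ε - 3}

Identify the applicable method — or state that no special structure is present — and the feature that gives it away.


Verdict: dominant-term comparison — as ε grows, only the highest-degree terms matter — compare leading terms and read the limit off. As a single quotient, the ∞/∞ shape would yield to repeated differentiation as well — the growth comparison gets there in one look.


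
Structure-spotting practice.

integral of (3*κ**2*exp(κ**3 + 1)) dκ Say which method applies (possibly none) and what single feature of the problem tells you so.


Verdict: u-substitution — everything non-trivial happens through the inner expression κ**3 + 1, and its derivative accounts for the remaining factor up to a constant, so set u = κ**3 + 1.


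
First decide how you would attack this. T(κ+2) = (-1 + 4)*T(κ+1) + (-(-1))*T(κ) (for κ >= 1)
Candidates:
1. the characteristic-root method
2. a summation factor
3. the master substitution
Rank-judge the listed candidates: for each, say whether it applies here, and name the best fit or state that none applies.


Technique: the characteristic-root method — try a geometric ansatz r^κ: constant coefficients turn the recurrence into one polynomial equation in r.
- the characteristic-root method — applicable, and directly so.
- a summation factor — a summation factor telescopes one-step recursions; this one carries higher-order memory.
- the master substitution — this is shift-type recursion, outside the divide-and-conquer template.


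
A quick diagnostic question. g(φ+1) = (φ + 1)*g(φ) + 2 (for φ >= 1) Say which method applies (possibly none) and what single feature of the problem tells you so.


Verdict: a summation factor — normalize by the running product of φ + 1: the left side becomes a difference, and differences sum.


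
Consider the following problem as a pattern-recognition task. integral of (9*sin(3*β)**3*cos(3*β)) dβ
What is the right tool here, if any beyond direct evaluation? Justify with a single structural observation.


Method: u-substitution — everything non-trivial happens through the inner expression sin(3*β), and its derivative accounts for the remaining factor up to a constant, so set u = sin(3*β).


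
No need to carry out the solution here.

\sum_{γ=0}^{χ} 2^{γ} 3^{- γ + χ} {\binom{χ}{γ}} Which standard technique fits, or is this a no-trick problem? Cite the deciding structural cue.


Verdict: the binomial theorem — binomial coefficients against complementary powers of 2 and 3: recognize the binomial expansion and resum.


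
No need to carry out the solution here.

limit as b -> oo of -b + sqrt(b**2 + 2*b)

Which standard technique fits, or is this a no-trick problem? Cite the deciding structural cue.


Technique: conjugate multiplication — the difference sqrt(b**2 + 2*b) - b is an ∞ − ∞ stalemate; its conjugate partner breaks the tie.


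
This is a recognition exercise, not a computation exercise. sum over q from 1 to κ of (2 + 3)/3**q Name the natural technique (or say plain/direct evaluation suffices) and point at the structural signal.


Method: the geometric series formula — consecutive terms stand in a fixed index-free ratio — the geometric sum formula closes it.


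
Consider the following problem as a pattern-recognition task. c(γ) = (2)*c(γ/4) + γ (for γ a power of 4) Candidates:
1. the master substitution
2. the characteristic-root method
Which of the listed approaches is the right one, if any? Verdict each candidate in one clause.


Technique: the master substitution — divide-the-index recursion (γ/4 inside the call) straightens out once the index is rewritten as 4^m.
- the master substitution: a fit — the right tool for this form.
- the characteristic-root method: a divided-index call is not the fixed-shift linear shape that characteristic roots solve.
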